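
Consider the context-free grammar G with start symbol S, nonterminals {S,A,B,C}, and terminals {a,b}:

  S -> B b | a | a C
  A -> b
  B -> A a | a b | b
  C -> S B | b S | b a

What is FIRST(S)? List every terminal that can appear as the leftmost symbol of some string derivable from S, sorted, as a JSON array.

FIRST sets, iterate to fixpoint:
iter 1:
  A via A→b: +{b}
  B via B→A a: +{b}
  B via B→a b: +{a}
  C via C→b S: +{b}
  S via S→B b: +{a,b}
  FIRST[S]={a,b}  FIRST[A]={b}  FIRST[B]={a,b}  FIRST[C]={b}
iter 2:
  C via C→S B: +{a}
  FIRST[S]={a,b}  FIRST[A]={b}  FIRST[B]={a,b}  FIRST[C]={a,b}
iter 3: — fixpoint
  FIRST[S]={a,b}  FIRST[A]={b}  FIRST[B]={a,b}  FIRST[C]={a,b}

FIRST(S) = ["a", "b"]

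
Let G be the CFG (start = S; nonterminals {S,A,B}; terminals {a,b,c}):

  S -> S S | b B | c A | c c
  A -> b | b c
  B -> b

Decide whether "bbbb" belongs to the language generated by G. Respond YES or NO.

Convert to CNF:
  S -> S S | T0 B | T1 A | T1 T1
  A -> T0 T1 | b
  B -> b
  T0 -> b
  T1 -> c

Fill CYK table bottom-up:
  [0..0]={A,B,T0}  "b"  orig:{A,B}
  [1..1]={A,B,T0}  "b"  orig:{A,B}
  [2..2]={A,B,T0}  "b"  orig:{A,B}
  [3..3]={A,B,T0}  "b"  orig:{A,B}
  [0..1]={S}  "bb"
  [1..2]={S}  "bb"
  [2..3]={S}  "bb"
  [0..2]=∅  "bbb"
  [1..3]=∅  "bbb"
  [0..3]={S}  "bbbb"

S ∈ T[0,3] ⇒ YES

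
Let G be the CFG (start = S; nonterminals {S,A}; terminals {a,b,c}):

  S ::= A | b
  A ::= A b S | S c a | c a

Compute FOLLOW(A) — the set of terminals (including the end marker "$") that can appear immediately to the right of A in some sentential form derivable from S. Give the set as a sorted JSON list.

FIRST iteration:
iter 1:
  A via A→c a: +{c}
  S via S→A: +{c}
  S via S→b: +{b}
  FIRST(S)={b,c}  FIRST(A)={c}
iter 2:
  A via A→S c a: +{b}
  FIRST(S)={b,c}  FIRST(A)={b,c}
iter 3: (no change)
  FIRST(S)={b,c}  FIRST(A)={b,c}

FOLLOW iteration:
FOLLOW(S) := {$}
pass 1:
  A→A b S: FOLLOW(A) ⊇ FIRST(b) = {b}; new: +{b}
  A→A b S: FOLLOW(S) ⊇ FOLLOW(A) ⊇ {b}; new: +{b}
  A→S c a: FOLLOW(S) ⊇ FIRST(c) = {c}; new: +{c}
  S→A: FOLLOW(A) ⊇ FOLLOW(S) ⊇ {$,b,c}; new: +{$,c}
  FOLLOW(S)={$,b,c}  FOLLOW(A)={$,b,c}
pass 2: (no change)
  FOLLOW(S)={$,b,c}  FOLLOW(A)={$,b,c}

FOLLOW(A) = ["$", "b", "c"]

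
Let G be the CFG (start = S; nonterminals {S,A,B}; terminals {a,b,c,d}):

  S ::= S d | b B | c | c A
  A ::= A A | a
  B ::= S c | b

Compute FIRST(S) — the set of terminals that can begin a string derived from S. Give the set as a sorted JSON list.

FIRST iteration:
pass 1:
  A via A→a: +{a}
  B via B→b: +{b}
  S via S→b B: +{b}
  S via S→c: +{c}
  FIRST[S]={b,c}  FIRST[A]={a}  FIRST[B]={b}
pass 2:
  B via B→S c: +{c}
  FIRST[S]={b,c}  FIRST[A]={a}  FIRST[B]={b,c}
pass 3: (no change)
  FIRST[S]={b,c}  FIRST[A]={a}  FIRST[B]={b,c}

FIRST(S) = ["b", "c"]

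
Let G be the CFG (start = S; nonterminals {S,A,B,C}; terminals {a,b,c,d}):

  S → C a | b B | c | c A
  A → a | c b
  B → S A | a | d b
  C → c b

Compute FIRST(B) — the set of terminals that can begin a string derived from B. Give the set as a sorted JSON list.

FIRST iteration:
[1]
  A via A→a: +{a}
  A via A→c b: +{c}
  B via B→a: +{a}
  B via B→d b: +{d}
  C via C→c b: +{c}
  S via S→C a: +{c}
  S via S→b B: +{b}
  S: {b,c}  A: {a,c}  B: {a,d}  C: {c}
[2]
  B via B→S A: +{b,c}
  S: {b,c}  A: {a,c}  B: {a,b,c,d}  C: {c}
[3] — fixpoint
  S: {b,c}  A: {a,c}  B: {a,b,c,d}  C: {c}

FIRST(B) = ["a", "b", "c", "d"]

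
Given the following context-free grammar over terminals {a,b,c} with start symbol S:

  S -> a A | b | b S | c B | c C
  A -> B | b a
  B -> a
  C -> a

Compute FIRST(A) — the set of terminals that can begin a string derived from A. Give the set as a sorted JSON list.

FIRST sets, iterate to fixpoint:
iter 1:
  A via A→b a: +{b}
  B via B→a: +{a}
  C via C→a: +{a}
  S via S→a A: +{a}
  S via S→b: +{b}
  S via S→c B: +{c}
  FIRST(S)={a,b,c}  FIRST(A)={b}  FIRST(B)={a}  FIRST(C)={a}
iter 2:
  A via A→B: +{a}
  FIRST(S)={a,b,c}  FIRST(A)={a,b}  FIRST(B)={a}  FIRST(C)={a}
iter 3: done
  FIRST(S)={a,b,c}  FIRST(A)={a,b}  FIRST(B)={a}  FIRST(C)={a}

FIRST(A) = ["a", "b"]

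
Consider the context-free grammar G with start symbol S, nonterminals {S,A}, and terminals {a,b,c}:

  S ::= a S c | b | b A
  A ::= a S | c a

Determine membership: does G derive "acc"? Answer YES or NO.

Convert to CNF:
  S -> T0 X3 | T2 A | b
  A -> T0 S | T1 T0
  T0 -> a
  T1 -> c
  T2 -> b
  X3 -> S T1

CYK table (by increasing span):
  T[0,0] 'a' = {T0}  orig:{}
  T[1,1] 'c' = {T1}  orig:{}
  T[2,2] 'c' = {T1}  orig:{}
  T[0,1] 'ac' = ∅
  T[1,2] 'cc' = ∅
  T[0,2] 'acc' = ∅

S ∉ T[0,2] ⇒ NO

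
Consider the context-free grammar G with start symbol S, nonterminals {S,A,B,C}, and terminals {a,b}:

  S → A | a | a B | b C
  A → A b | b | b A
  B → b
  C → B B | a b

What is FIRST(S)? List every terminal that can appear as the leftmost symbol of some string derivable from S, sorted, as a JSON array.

FIRST sets, iterate to fixpoint:
pass 1:
  A via A→b: +{b}
  B via B→b: +{b}
  C via C→B B: +{b}
  C via C→a b: +{a}
  S via S→A: +{b}
  S via S→a: +{a}
  FIRST[S]={a,b}  FIRST[A]={b}  FIRST[B]={b}  FIRST[C]={a,b}
pass 2: (no change)
  FIRST[S]={a,b}  FIRST[A]={b}  FIRST[B]={b}  FIRST[C]={a,b}

FIRST(S) = ["a", "b"]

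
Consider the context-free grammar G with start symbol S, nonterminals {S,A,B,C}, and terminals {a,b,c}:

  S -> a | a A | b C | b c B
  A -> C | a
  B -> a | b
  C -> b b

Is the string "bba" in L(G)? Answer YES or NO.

CNF form of G:
  S -> T0 C | T0 X3 | T1 A | a
  A -> T0 T0 | a
  B -> a | b
  C -> T0 T0
  T0 -> b
  T1 -> a
  T2 -> c
  X3 -> T2 B

Fill CYK table bottom-up:
  T[0,0] 'b' = {B,T0}  orig:{B}
  T[1,1] 'b' = {B,T0}  orig:{B}
  T[2,2] 'a' = {A,B,S,T1}  orig:{A,B,S}
  T[0,1] 'bb' = {A,C}
  T[1,2] 'ba' = ∅
  T[0,2] 'bba' = ∅

S ∉ T[0,2] ⇒ NO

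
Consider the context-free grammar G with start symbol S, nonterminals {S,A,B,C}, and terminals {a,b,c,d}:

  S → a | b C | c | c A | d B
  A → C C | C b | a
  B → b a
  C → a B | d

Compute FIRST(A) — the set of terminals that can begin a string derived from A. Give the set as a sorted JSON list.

FIRST iteration:
round 1:
  A via A→a: +{a}
  B via B→b a: +{b}
  C via C→a B: +{a}
  C via C→d: +{d}
  S via S→a: +{a}
  S via S→b C: +{b}
  S via S→c: +{c}
  S via S→d B: +{d}
  FIRST(S)={a,b,c,d}  FIRST(A)={a}  FIRST(B)={b}  FIRST(C)={a,d}
round 2:
  A via A→C C: +{d}
  FIRST(S)={a,b,c,d}  FIRST(A)={a,d}  FIRST(B)={b}  FIRST(C)={a,d}
round 3: (no change)
  FIRST(S)={a,b,c,d}  FIRST(A)={a,d}  FIRST(B)={b}  FIRST(C)={a,d}

FIRST(A) = ["a", "d"]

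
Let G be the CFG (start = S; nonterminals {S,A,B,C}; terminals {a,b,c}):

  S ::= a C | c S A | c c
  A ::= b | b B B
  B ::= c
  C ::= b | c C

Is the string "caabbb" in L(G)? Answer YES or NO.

CNF form of G:
  S -> T1 T1 | T1 X4 | T2 C
  A -> T0 X3 | b
  B -> c
  C -> T1 C | b
  T0 -> b
  T1 -> c
  T2 -> a
  X3 -> B B
  X4 -> S A

Fill CYK table bottom-up:
  [0..0]={B,T1}  "c"  orig:{B}
  [1..1]={T2}  "a"  orig:{}
  [2..2]={T2}  "a"  orig:{}
  [3..3]={A,C,T0}  "b"  orig:{A,C}
  [4..4]={A,C,T0}  "b"  orig:{A,C}
  [5..5]={A,C,T0}  "b"  orig:{A,C}
  [0..1]=∅  "ca"
  [1..2]=∅  "aa"
  [2..3]={S}  "ab"
  [3..4]=∅  "bb"
  [4..5]=∅  "bb"
  [0..2]=∅  "caa"
  [1..3]=∅  "aab"
  [2..4]={X4}  "abb"  orig:{}
  [3..5]=∅  "bbb"
  [0..3]=∅  "caab"
  [1..4]=∅  "aabb"
  [2..5]=∅  "abbb"
  [0..4]=∅  "caabb"
  [1..5]=∅  "aabbb"
  [0..5]=∅  "caabbb"

S ∉ T[0,5] ⇒ NO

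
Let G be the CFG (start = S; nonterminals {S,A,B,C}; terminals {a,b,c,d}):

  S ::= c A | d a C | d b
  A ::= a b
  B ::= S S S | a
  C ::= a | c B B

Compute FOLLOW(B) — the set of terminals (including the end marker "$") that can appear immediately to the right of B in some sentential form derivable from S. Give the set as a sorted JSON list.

FIRST sets, iterate to fixpoint:
[1]
  A via A→a b: +{a}
  B via B→a: +{a}
  C via C→a: +{a}
  C via C→c B B: +{c}
  S via S→c A: +{c}
  S via S→d a C: +{d}
  FIRST[S]={c,d}  FIRST[A]={a}  FIRST[B]={a}  FIRST[C]={a,c}
[2]
  B via B→S S S: +{c,d}
  FIRST[S]={c,d}  FIRST[A]={a}  FIRST[B]={a,c,d}  FIRST[C]={a,c}
[3] done
  FIRST[S]={c,d}  FIRST[A]={a}  FIRST[B]={a,c,d}  FIRST[C]={a,c}

FOLLOW sets:
initialize: $ ∈ FOLLOW(S)
pass 1:
  B→S S S: FOLLOW(S) ⊇ FIRST(S) = {c,d}; new: +{c,d}
  C→c B B: FOLLOW(B) ⊇ FIRST(B) = {a,c,d}; new: +{a,c,d}
  S→c A: FOLLOW(A) ⊇ FOLLOW(S) ⊇ {$,c,d}; new: +{$,c,d}
  S→d a C: FOLLOW(C) ⊇ FOLLOW(S) ⊇ {$,c,d}; new: +{$,c,d}
  FOLLOW[S]={$,c,d}  FOLLOW[A]={$,c,d}  FOLLOW[B]={a,c,d}  FOLLOW[C]={$,c,d}
pass 2:
  B→S S S: FOLLOW(S) ⊇ FOLLOW(B) ⊇ {a,c,d}; new: +{a}
  C→c B B: FOLLOW(B) ⊇ FOLLOW(C) ⊇ {$,c,d}; new: +{$}
  S→c A: FOLLOW(A) ⊇ FOLLOW(S) ⊇ {$,a,c,d}; new: +{a}
  S→d a C: FOLLOW(C) ⊇ FOLLOW(S) ⊇ {$,a,c,d}; new: +{a}
  FOLLOW[S]={$,a,c,d}  FOLLOW[A]={$,a,c,d}  FOLLOW[B]={$,a,c,d}  FOLLOW[C]={$,a,c,d}
pass 3: (stable)
  FOLLOW[S]={$,a,c,d}  FOLLOW[A]={$,a,c,d}  FOLLOW[B]={$,a,c,d}  FOLLOW[C]={$,a,c,d}

FOLLOW(B) = ["$", "a", "c", "d"]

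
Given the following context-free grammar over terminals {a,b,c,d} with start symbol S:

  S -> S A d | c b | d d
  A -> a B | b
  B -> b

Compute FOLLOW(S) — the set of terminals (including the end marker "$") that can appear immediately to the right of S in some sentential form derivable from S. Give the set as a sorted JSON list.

Compute FIRST by fixpoint:
iter 1:
  A via A→a B: +{a}
  A via A→b: +{b}
  B via B→b: +{b}
  S via S→c b: +{c}
  S via S→d d: +{d}
  FIRST(S)={c,d}  FIRST(A)={a,b}  FIRST(B)={b}
iter 2: — fixpoint
  FIRST(S)={c,d}  FIRST(A)={a,b}  FIRST(B)={b}

FOLLOW iteration:
FOLLOW(S) := {$}
round 1:
  S→S A d: FOLLOW(S) ⊇ FIRST(A) = {a,b}; new: +{a,b}
  S→S A d: FOLLOW(A) ⊇ FIRST(d) = {d}; new: +{d}
  S: {$,a,b}  A: {d}  B: {}
round 2:
  A→a B: FOLLOW(B) ⊇ FOLLOW(A) ⊇ {d}; new: +{d}
  S: {$,a,b}  A: {d}  B: {d}
round 3: — fixpoint
  S: {$,a,b}  A: {d}  B: {d}

FOLLOW(S) = ["$", "a", "b"]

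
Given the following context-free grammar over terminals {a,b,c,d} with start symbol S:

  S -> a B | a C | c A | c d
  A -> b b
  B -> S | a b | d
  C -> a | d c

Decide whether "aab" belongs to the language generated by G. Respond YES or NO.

Convert to CNF:
  S -> T1 B | T1 C | T2 A | T2 T3
  A -> T0 T0
  B -> T1 B | T1 C | T1 T0 | T2 A | T2 T3 | d
  C -> T3 T2 | a
  T0 -> b
  T1 -> a
  T2 -> c
  T3 -> d

CYK fill:
  cell(0,0) a: {C,T1}  orig:{C}
  cell(1,1) a: {C,T1}  orig:{C}
  cell(2,2) b: {T0}  orig:{}
  cell(0,1) aa: {B,S}
  cell(1,2) ab: {B}
  cell(0,2) aab: {B,S}

S ∈ T[0,2] ⇒ YES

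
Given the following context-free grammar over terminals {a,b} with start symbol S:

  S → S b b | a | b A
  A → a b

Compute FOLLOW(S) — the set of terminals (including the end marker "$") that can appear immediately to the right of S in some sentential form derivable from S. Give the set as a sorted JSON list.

FIRST sets, iterate to fixpoint:
[1]
  A via A→a b: +{a}
  S via S→a: +{a}
  S via S→b A: +{b}
  S: {a,b}  A: {a}
[2] — fixpoint
  S: {a,b}  A: {a}

FOLLOW sets:
seed FOLLOW(S) with $
pass 1:
  S→S b b: FOLLOW(S) ⊇ FIRST(b) = {b}; new: +{b}
  S→b A: FOLLOW(A) ⊇ FOLLOW(S) ⊇ {$,b}; new: +{$,b}
  S: {$,b}  A: {$,b}
pass 2: (no change)
  S: {$,b}  A: {$,b}

FOLLOW(S) = ["$", "b"]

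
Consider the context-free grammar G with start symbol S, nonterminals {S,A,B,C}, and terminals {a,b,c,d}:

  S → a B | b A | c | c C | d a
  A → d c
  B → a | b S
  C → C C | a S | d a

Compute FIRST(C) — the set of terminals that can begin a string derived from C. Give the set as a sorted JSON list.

FIRST iteration:
iter 1:
  A via A→d c: +{d}
  B via B→a: +{a}
  B via B→b S: +{b}
  C via C→a S: +{a}
  C via C→d a: +{d}
  S via S→a B: +{a}
  S via S→b A: +{b}
  S via S→c: +{c}
  S via S→d a: +{d}
  S: {a,b,c,d}  A: {d}  B: {a,b}  C: {a,d}
iter 2: (no change)
  S: {a,b,c,d}  A: {d}  B: {a,b}  C: {a,d}

FIRST(C) = ["a", "d"]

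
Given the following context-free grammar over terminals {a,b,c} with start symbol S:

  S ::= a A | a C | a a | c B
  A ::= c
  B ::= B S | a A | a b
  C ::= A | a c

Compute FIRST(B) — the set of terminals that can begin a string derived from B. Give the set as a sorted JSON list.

FIRST iteration:
iter 1:
  A via A→c: +{c}
  B via B→a A: +{a}
  C via C→A: +{c}
  C via C→a c: +{a}
  S via S→a A: +{a}
  S via S→c B: +{c}
  S: {a,c}  A: {c}  B: {a}  C: {a,c}
iter 2: — fixpoint
  S: {a,c}  A: {c}  B: {a}  C: {a,c}

FIRST(B) = ["a"]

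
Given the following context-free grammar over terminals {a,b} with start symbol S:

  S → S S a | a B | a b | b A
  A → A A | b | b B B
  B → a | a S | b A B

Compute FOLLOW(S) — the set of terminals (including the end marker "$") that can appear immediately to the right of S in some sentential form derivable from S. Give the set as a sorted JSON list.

FIRST iteration:
round 1:
  A via A→b: +{b}
  B via B→a: +{a}
  B via B→b A B: +{b}
  S via S→a B: +{a}
  S via S→b A: +{b}
  FIRST(S)={a,b}  FIRST(A)={b}  FIRST(B)={a,b}
round 2: (stable)
  FIRST(S)={a,b}  FIRST(A)={b}  FIRST(B)={a,b}

Compute FOLLOW by fixpoint:
FOLLOW(S) := {$}
iter 1:
  A→A A: FOLLOW(A) ⊇ FIRST(A) = {b}; new: +{b}
  A→b B B: FOLLOW(B) ⊇ FIRST(B) = {a,b}; new: +{a,b}
  B→a S: FOLLOW(S) ⊇ FOLLOW(B) ⊇ {a,b}; new: +{a,b}
  B→b A B: FOLLOW(A) ⊇ FIRST(B) = {a,b}; new: +{a}
  S→a B: FOLLOW(B) ⊇ FOLLOW(S) ⊇ {$,a,b}; new: +{$}
  S→b A: FOLLOW(A) ⊇ FOLLOW(S) ⊇ {$,a,b}; new: +{$}
  S: {$,a,b}  A: {$,a,b}  B: {$,a,b}
iter 2: (no change)
  S: {$,a,b}  A: {$,a,b}  B: {$,a,b}

FOLLOW(S) = ["$", "a", "b"]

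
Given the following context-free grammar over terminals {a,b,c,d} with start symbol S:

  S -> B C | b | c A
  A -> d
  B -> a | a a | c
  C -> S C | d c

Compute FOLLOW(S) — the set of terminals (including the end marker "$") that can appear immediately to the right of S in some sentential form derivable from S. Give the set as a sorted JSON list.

FIRST iteration:
iter 1:
  A via A→d: +{d}
  B via B→a: +{a}
  B via B→c: +{c}
  C via C→d c: +{d}
  S via S→B C: +{a,c}
  S via S→b: +{b}
  S: {a,b,c}  A: {d}  B: {a,c}  C: {d}
iter 2:
  C via C→S C: +{a,b,c}
  S: {a,b,c}  A: {d}  B: {a,c}  C: {a,b,c,d}
iter 3: (stable)
  S: {a,b,c}  A: {d}  B: {a,c}  C: {a,b,c,d}

FOLLOW sets:
seed FOLLOW(S) with $
[1]
  C→S C: FOLLOW(S) ⊇ FIRST(C) = {a,b,c,d}; new: +{a,b,c,d}
  S→B C: FOLLOW(B) ⊇ FIRST(C) = {a,b,c,d}; new: +{a,b,c,d}
  S→B C: FOLLOW(C) ⊇ FOLLOW(S) ⊇ {$,a,b,c,d}; new: +{$,a,b,c,d}
  S→c A: FOLLOW(A) ⊇ FOLLOW(S) ⊇ {$,a,b,c,d}; new: +{$,a,b,c,d}
  S: {$,a,b,c,d}  A: {$,a,b,c,d}  B: {a,b,c,d}  C: {$,a,b,c,d}
[2] (stable)
  S: {$,a,b,c,d}  A: {$,a,b,c,d}  B: {a,b,c,d}  C: {$,a,b,c,d}

FOLLOW(S) = ["$", "a", "b", "c", "d"]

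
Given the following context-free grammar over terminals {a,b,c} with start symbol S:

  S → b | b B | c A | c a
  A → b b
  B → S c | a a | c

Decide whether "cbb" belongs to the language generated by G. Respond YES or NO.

CNF form of G:
  S -> T0 B | T1 A | T1 T2 | b
  A -> T0 T0
  B -> S T1 | T2 T2 | c
  T0 -> b
  T1 -> c
  T2 -> a

Fill CYK table bottom-up:
  [0..0]={B,T1}  "c"  orig:{B}
  [1..1]={S,T0}  "b"  orig:{S}
  [2..2]={S,T0}  "b"  orig:{S}
  [0..1]=∅  "cb"
  [1..2]={A}  "bb"
  [0..2]={S}  "cbb"

S ∈ T[0,2] ⇒ YES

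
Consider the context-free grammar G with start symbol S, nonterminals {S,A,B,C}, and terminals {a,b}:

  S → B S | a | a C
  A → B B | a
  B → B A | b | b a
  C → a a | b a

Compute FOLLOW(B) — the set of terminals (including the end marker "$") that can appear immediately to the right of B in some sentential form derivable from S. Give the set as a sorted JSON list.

FIRST sets, iterate to fixpoint:
[1]
  A via A→a: +{a}
  B via B→b: +{b}
  C via C→a a: +{a}
  C via C→b a: +{b}
  S via S→B S: +{b}
  S via S→a: +{a}
  FIRST[S]={a,b}  FIRST[A]={a}  FIRST[B]={b}  FIRST[C]={a,b}
[2]
  A via A→B B: +{b}
  FIRST[S]={a,b}  FIRST[A]={a,b}  FIRST[B]={b}  FIRST[C]={a,b}
[3] done
  FIRST[S]={a,b}  FIRST[A]={a,b}  FIRST[B]={b}  FIRST[C]={a,b}

FOLLOW iteration:
seed FOLLOW(S) with $
iter 1:
  A→B B: FOLLOW(B) ⊇ FIRST(B) = {b}; new: +{b}
  B→B A: FOLLOW(B) ⊇ FIRST(A) = {a,b}; new: +{a}
  B→B A: FOLLOW(A) ⊇ FOLLOW(B) ⊇ {a,b}; new: +{a,b}
  S→a C: FOLLOW(C) ⊇ FOLLOW(S) ⊇ {$}; new: +{$}
  S: {$}  A: {a,b}  B: {a,b}  C: {$}
iter 2: (stable)
  S: {$}  A: {a,b}  B: {a,b}  C: {$}

FOLLOW(B) = ["a", "b"]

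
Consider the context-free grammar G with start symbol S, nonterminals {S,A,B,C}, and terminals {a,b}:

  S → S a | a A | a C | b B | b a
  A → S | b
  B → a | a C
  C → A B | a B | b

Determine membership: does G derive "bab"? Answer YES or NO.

CNF form of G:
  S -> S T0 | T0 A | T0 C | T1 B | T1 T0
  A -> S T0 | T0 A | T0 C | T1 B | T1 T0 | b
  B -> T0 C | a
  C -> A B | T0 B | b
  T0 -> a
  T1 -> b

Fill CYK table bottom-up:
  [0..0]={A,C,T1}  "b"  orig:{A,C}
  [1..1]={B,T0}  "a"  orig:{B}
  [2..2]={A,C,T1}  "b"  orig:{A,C}
  [0..1]={A,C,S}  "ba"
  [1..2]={A,B,S}  "ab"
  [0..2]={A,C,S}  "bab"

S ∈ T[0,2] ⇒ YES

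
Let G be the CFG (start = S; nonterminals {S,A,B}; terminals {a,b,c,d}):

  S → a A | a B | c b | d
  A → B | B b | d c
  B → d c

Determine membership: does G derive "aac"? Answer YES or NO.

Convert to CNF:
  S -> T2 T0 | T3 A | T3 B | d
  A -> B T0 | T1 T2
  B -> T1 T2
  T0 -> b
  T1 -> d
  T2 -> c
  T3 -> a

CYK fill:
  T[0,0] 'a' = {T3}  orig:{}
  T[1,1] 'a' = {T3}  orig:{}
  T[2,2] 'c' = {T2}  orig:{}
  T[0,1] 'aa' = ∅
  T[1,2] 'ac' = ∅
  T[0,2] 'aac' = ∅

S ∉ T[0,2] ⇒ NO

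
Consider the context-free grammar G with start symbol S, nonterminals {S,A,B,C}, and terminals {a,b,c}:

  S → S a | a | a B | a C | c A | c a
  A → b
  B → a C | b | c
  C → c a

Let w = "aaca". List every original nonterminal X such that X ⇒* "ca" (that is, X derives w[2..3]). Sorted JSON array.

CNF form of G:
  S -> S T0 | T0 B | T0 C | T1 A | T1 T0 | a
  A -> b
  B -> T0 C | b | c
  C -> T1 T0
  T0 -> a
  T1 -> c

Fill CYK table bottom-up — only the sub-triangle for w[2..3]:
  [2..2]={B,T1}  "c"  orig:{B}
  [3..3]={S,T0}  "a"  orig:{S}
  [2..3]={C,S}  "ca"

Original NTs in T[2,3] deriving "ca": ["C", "S"]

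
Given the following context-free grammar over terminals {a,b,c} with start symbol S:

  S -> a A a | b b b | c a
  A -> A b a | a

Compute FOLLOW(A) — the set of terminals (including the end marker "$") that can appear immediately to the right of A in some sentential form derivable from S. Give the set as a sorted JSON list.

Compute FIRST by fixpoint:
iter 1:
  A via A→a: +{a}
  S via S→a A a: +{a}
  S via S→b b b: +{b}
  S via S→c a: +{c}
  FIRST(S)={a,b,c}  FIRST(A)={a}
iter 2: done
  FIRST(S)={a,b,c}  FIRST(A)={a}

FOLLOW iteration:
FOLLOW(S) := {$}
[1]
  A→A b a: FOLLOW(A) ⊇ FIRST(b) = {b}; new: +{b}
  S→a A a: FOLLOW(A) ⊇ FIRST(a) = {a}; new: +{a}
  S: {$}  A: {a,b}
[2] (stable)
  S: {$}  A: {a,b}

FOLLOW(A) = ["a", "b"]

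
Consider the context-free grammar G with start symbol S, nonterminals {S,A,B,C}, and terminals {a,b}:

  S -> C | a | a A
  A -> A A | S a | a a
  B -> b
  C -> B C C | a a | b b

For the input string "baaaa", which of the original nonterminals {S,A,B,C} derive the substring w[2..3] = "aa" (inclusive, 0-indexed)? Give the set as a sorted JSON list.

CNF form of G:
  S -> B X3 | T0 A | T0 T0 | T1 T1 | a
  A -> A A | S T0 | T0 T0
  B -> b
  C -> B X2 | T0 T0 | T1 T1
  T0 -> a
  T1 -> b
  X2 -> C C
  X3 -> C C

Fill CYK table bottom-up (cells [i..j] with 2 ≤ i ≤ j ≤ 3 only):
  T[2,2] 'a' = {S,T0}  orig:{S}
  T[3,3] 'a' = {S,T0}  orig:{S}
  T[2,3] 'aa' = {A,C,S}

Original NTs in T[2,3] deriving "aa": ["A", "C", "S"]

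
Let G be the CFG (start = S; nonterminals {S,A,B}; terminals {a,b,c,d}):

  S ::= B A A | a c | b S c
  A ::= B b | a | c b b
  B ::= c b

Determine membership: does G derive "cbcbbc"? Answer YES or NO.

CNF form of G:
  S -> B X4 | T0 X5 | T2 T1
  A -> B T0 | T1 X3 | a
  B -> T1 T0
  T0 -> b
  T1 -> c
  T2 -> a
  X3 -> T0 T0
  X4 -> A A
  X5 -> S T1

CYK fill:
  cell(0,0) c: {T1}  orig:{}
  cell(1,1) b: {T0}  orig:{}
  cell(2,2) c: {T1}  orig:{}
  cell(3,3) b: {T0}  orig:{}
  cell(4,4) b: {T0}  orig:{}
  cell(5,5) c: {T1}  orig:{}
  cell(0,1) cb: {B}
  cell(1,2) bc: ∅
  cell(2,3) cb: {B}
  cell(3,4) bb: {X3}  orig:{}
  cell(4,5) bc: ∅
  cell(0,2) cbc: ∅
  cell(1,3) bcb: ∅
  cell(2,4) cbb: {A}
  cell(3,5) bbc: ∅
  cell(0,3) cbcb: ∅
  cell(1,4) bcbb: ∅
  cell(2,5) cbbc: ∅
  cell(0,4) cbcbb: ∅
  cell(1,5) bcbbc: ∅
  cell(0,5) cbcbbc: ∅

S ∉ T[0,5] ⇒ NO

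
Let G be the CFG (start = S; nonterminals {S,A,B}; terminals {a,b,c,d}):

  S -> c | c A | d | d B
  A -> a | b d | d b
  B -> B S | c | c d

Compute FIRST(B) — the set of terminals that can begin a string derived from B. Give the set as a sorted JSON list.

FIRST sets, iterate to fixpoint:
pass 1:
  A via A→a: +{a}
  A via A→b d: +{b}
  A via A→d b: +{d}
  B via B→c: +{c}
  S via S→c: +{c}
  S via S→d: +{d}
  FIRST(S)={c,d}  FIRST(A)={a,b,d}  FIRST(B)={c}
pass 2: done
  FIRST(S)={c,d}  FIRST(A)={a,b,d}  FIRST(B)={c}

FIRST(B) = ["c"]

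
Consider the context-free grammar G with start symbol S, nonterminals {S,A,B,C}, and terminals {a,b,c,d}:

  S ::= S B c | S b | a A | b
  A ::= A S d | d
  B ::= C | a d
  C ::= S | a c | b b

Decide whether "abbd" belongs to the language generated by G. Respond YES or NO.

Convert to CNF:
  S -> S T2 | S X7 | T3 A | b
  A -> A X4 | d
  B -> S T2 | S X5 | T2 T2 | T3 A | T3 T0 | T3 T1 | b
  C -> S T2 | S X6 | T2 T2 | T3 A | T3 T1 | b
  T0 -> d
  T1 -> c
  T2 -> b
  T3 -> a
  X4 -> S T0
  X5 -> B T1
  X6 -> B T1
  X7 -> B T1

Fill CYK table bottom-up:
  [0..0]={T3}  "a"  orig:{}
  [1..1]={B,C,S,T2}  "b"  orig:{B,C,S}
  [2..2]={B,C,S,T2}  "b"  orig:{B,C,S}
  [3..3]={A,T0}  "d"  orig:{A}
  [0..1]=∅  "ab"
  [1..2]={B,C,S}  "bb"
  [2..3]={X4}  "bd"  orig:{}
  [0..2]=∅  "abb"
  [1..3]={X4}  "bbd"  orig:{}
  [0..3]=∅  "abbd"

S ∉ T[0,3] ⇒ NO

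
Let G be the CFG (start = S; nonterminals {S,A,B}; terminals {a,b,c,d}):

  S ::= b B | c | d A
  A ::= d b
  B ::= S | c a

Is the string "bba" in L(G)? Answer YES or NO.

CNF form of G:
  S -> T0 A | T1 B | c
  A -> T0 T1
  B -> T0 A | T1 B | T2 T3 | c
  T0 -> d
  T1 -> b
  T2 -> c
  T3 -> a

Fill CYK table bottom-up:
  T[0,0] 'b' = {T1}  orig:{}
  T[1,1] 'b' = {T1}  orig:{}
  T[2,2] 'a' = {T3}  orig:{}
  T[0,1] 'bb' = ∅
  T[1,2] 'ba' = ∅
  T[0,2] 'bba' = ∅

S ∉ T[0,2] ⇒ NO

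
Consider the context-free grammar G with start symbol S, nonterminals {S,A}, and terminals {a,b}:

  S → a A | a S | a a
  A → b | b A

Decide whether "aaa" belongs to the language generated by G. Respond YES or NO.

Convert to CNF:
  S -> T1 A | T1 S | T1 T1
  A -> T0 A | b
  T0 -> b
  T1 -> a

Fill CYK table bottom-up:
  T[0,0] 'a' = {T1}  orig:{}
  T[1,1] 'a' = {T1}  orig:{}
  T[2,2] 'a' = {T1}  orig:{}
  T[0,1] 'aa' = {S}
  T[1,2] 'aa' = {S}
  T[0,2] 'aaa' = {S}

S ∈ T[0,2] ⇒ YES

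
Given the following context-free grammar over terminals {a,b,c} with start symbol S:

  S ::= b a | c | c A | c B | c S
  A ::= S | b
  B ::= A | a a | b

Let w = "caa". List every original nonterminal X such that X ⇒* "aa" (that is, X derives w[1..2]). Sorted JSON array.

CNF form of G:
  S -> T0 T1 | T2 A | T2 B | T2 S | c
  A -> T0 T1 | T2 A | T2 B | T2 S | b | c
  B -> T0 T1 | T1 T1 | T2 A | T2 B | T2 S | b | c
  T0 -> b
  T1 -> a
  T2 -> c

CYK fill — only the sub-triangle for w[1..2]:
  [1..1]={T1}  "a"  orig:{}
  [2..2]={T1}  "a"  orig:{}
  [1..2]={B}  "aa"

Original NTs in T[1,2] deriving "aa": ["B"]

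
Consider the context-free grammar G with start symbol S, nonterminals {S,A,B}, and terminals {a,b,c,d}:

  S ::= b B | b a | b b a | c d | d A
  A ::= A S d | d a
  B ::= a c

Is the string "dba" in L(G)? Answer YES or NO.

Convert to CNF:
  S -> T0 A | T2 T0 | T3 B | T3 T1 | T3 X5
  A -> A X4 | T0 T1
  B -> T1 T2
  T0 -> d
  T1 -> a
  T2 -> c
  T3 -> b
  X4 -> S T0
  X5 -> T3 T1

CYK table (by increasing span):
  cell(0,0) d: {T0}  orig:{}
  cell(1,1) b: {T3}  orig:{}
  cell(2,2) a: {T1}  orig:{}
  cell(0,1) db: ∅
  cell(1,2) ba: {S,X5}  orig:{S}
  cell(0,2) dba: ∅

S ∉ T[0,2] ⇒ NO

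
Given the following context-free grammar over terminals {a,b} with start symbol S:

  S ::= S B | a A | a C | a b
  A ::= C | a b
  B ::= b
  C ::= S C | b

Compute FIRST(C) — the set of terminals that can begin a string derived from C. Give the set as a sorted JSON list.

FIRST sets, iterate to fixpoint:
[1]
  A via A→a b: +{a}
  B via B→b: +{b}
  C via C→b: +{b}
  S via S→a A: +{a}
  FIRST(S)={a}  FIRST(A)={a}  FIRST(B)={b}  FIRST(C)={b}
[2]
  A via A→C: +{b}
  C via C→S C: +{a}
  FIRST(S)={a}  FIRST(A)={a,b}  FIRST(B)={b}  FIRST(C)={a,b}
[3] (no change)
  FIRST(S)={a}  FIRST(A)={a,b}  FIRST(B)={b}  FIRST(C)={a,b}

FIRST(C) = ["a", "b"]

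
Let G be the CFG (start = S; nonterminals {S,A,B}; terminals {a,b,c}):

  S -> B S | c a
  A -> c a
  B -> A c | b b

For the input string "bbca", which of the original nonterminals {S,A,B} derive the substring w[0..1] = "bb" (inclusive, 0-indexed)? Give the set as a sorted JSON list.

Convert to CNF:
  S -> B S | T0 T1
  A -> T0 T1
  B -> A T0 | T2 T2
  T0 -> c
  T1 -> a
  T2 -> b

CYK table (by increasing span), restricted to cells inside w[0..1]:
  cell(0,0) b: {T2}  orig:{}
  cell(1,1) b: {T2}  orig:{}
  cell(0,1) bb: {B}

Original NTs in T[0,1] deriving "bb": ["B"]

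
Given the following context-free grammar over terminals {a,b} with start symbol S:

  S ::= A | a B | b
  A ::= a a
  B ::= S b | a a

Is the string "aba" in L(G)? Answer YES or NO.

CNF form of G:
  S -> T0 B | T0 T0 | b
  A -> T0 T0
  B -> S T1 | T0 T0
  T0 -> a
  T1 -> b

CYK fill:
  [0..0]={T0}  "a"  orig:{}
  [1..1]={S,T1}  "b"  orig:{S}
  [2..2]={T0}  "a"  orig:{}
  [0..1]=∅  "ab"
  [1..2]=∅  "ba"
  [0..2]=∅  "aba"

S ∉ T[0,2] ⇒ NO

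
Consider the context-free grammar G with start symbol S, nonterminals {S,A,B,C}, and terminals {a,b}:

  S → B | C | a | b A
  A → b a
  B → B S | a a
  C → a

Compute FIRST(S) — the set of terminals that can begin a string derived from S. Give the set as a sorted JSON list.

FIRST sets, iterate to fixpoint:
[1]
  A via A→b a: +{b}
  B via B→a a: +{a}
  C via C→a: +{a}
  S via S→B: +{a}
  S via S→b A: +{b}
  S: {a,b}  A: {b}  B: {a}  C: {a}
[2] (stable)
  S: {a,b}  A: {b}  B: {a}  C: {a}

FIRST(S) = ["a", "b"]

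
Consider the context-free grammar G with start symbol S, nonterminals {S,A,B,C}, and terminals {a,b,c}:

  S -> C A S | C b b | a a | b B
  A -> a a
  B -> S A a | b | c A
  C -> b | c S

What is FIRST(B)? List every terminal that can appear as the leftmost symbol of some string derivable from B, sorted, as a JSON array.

FIRST sets, iterate to fixpoint:
pass 1:
  A via A→a a: +{a}
  B via B→b: +{b}
  B via B→c A: +{c}
  C via C→b: +{b}
  C via C→c S: +{c}
  S via S→C A S: +{b,c}
  S via S→a a: +{a}
  S: {a,b,c}  A: {a}  B: {b,c}  C: {b,c}
pass 2:
  B via B→S A a: +{a}
  S: {a,b,c}  A: {a}  B: {a,b,c}  C: {b,c}
pass 3: done
  S: {a,b,c}  A: {a}  B: {a,b,c}  C: {b,c}

FIRST(B) = ["a", "b", "c"]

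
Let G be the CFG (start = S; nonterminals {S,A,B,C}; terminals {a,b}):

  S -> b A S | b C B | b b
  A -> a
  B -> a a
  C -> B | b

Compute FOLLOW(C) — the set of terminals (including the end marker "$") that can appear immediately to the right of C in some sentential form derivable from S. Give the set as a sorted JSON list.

FIRST sets, iterate to fixpoint:
round 1:
  A via A→a: +{a}
  B via B→a a: +{a}
  C via C→B: +{a}
  C via C→b: +{b}
  S via S→b A S: +{b}
  FIRST[S]={b}  FIRST[A]={a}  FIRST[B]={a}  FIRST[C]={a,b}
round 2: (stable)
  FIRST[S]={b}  FIRST[A]={a}  FIRST[B]={a}  FIRST[C]={a,b}

Compute FOLLOW by fixpoint:
initialize: $ ∈ FOLLOW(S)
round 1:
  S→b A S: FOLLOW(A) ⊇ FIRST(S) = {b}; new: +{b}
  S→b C B: FOLLOW(C) ⊇ FIRST(B) = {a}; new: +{a}
  S→b C B: FOLLOW(B) ⊇ FOLLOW(S) ⊇ {$}; new: +{$}
  FOLLOW(S)={$}  FOLLOW(A)={b}  FOLLOW(B)={$}  FOLLOW(C)={a}
round 2:
  C→B: FOLLOW(B) ⊇ FOLLOW(C) ⊇ {a}; new: +{a}
  FOLLOW(S)={$}  FOLLOW(A)={b}  FOLLOW(B)={$,a}  FOLLOW(C)={a}
round 3: (stable)
  FOLLOW(S)={$}  FOLLOW(A)={b}  FOLLOW(B)={$,a}  FOLLOW(C)={a}

FOLLOW(C) = ["a"]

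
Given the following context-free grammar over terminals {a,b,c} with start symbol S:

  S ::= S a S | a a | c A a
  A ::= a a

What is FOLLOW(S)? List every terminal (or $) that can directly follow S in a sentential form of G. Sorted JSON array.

Compute FIRST by fixpoint:
iter 1:
  A via A→a a: +{a}
  S via S→a a: +{a}
  S via S→c A a: +{c}
  FIRST[S]={a,c}  FIRST[A]={a}
iter 2: (no change)
  FIRST[S]={a,c}  FIRST[A]={a}

Compute FOLLOW by fixpoint:
FOLLOW(S) := {$}
iter 1:
  S→S a S: FOLLOW(S) ⊇ FIRST(a) = {a}; new: +{a}
  S→c A a: FOLLOW(A) ⊇ FIRST(a) = {a}; new: +{a}
  FOLLOW[S]={$,a}  FOLLOW[A]={a}
iter 2: done
  FOLLOW[S]={$,a}  FOLLOW[A]={a}

FOLLOW(S) = ["$", "a"]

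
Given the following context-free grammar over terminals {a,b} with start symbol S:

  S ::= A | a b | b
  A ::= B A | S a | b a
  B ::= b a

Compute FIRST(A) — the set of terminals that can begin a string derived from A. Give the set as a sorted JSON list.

Compute FIRST by fixpoint:
iter 1:
  A via A→b a: +{b}
  B via B→b a: +{b}
  S via S→A: +{b}
  S via S→a b: +{a}
  FIRST(S)={a,b}  FIRST(A)={b}  FIRST(B)={b}
iter 2:
  A via A→S a: +{a}
  FIRST(S)={a,b}  FIRST(A)={a,b}  FIRST(B)={b}
iter 3: (stable)
  FIRST(S)={a,b}  FIRST(A)={a,b}  FIRST(B)={b}

FIRST(A) = ["a", "b"]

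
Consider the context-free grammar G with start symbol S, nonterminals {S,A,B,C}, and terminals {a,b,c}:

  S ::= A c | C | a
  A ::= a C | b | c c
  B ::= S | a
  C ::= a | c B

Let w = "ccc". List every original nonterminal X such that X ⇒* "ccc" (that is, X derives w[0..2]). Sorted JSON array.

Convert to CNF:
  S -> A T1 | T1 B | a
  A -> T0 C | T1 T1 | b
  B -> A T1 | T1 B | a
  C -> T1 B | a
  T0 -> a
  T1 -> c

CYK table (by increasing span) (cells [i..j] with 0 ≤ i ≤ j ≤ 2 only):
  [0..0]={T1}  "c"  orig:{}
  [1..1]={T1}  "c"  orig:{}
  [2..2]={T1}  "c"  orig:{}
  [0..1]={A}  "cc"
  [1..2]={A}  "cc"
  [0..2]={B,S}  "ccc"

Original NTs in T[0,2] deriving "ccc": ["B", "S"]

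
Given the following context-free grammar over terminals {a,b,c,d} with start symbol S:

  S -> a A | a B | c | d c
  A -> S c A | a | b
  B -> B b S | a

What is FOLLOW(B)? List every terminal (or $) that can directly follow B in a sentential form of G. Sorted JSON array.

Compute FIRST by fixpoint:
[1]
  A via A→a: +{a}
  A via A→b: +{b}
  B via B→a: +{a}
  S via S→a A: +{a}
  S via S→c: +{c}
  S via S→d c: +{d}
  FIRST(S)={a,c,d}  FIRST(A)={a,b}  FIRST(B)={a}
[2]
  A via A→S c A: +{c,d}
  FIRST(S)={a,c,d}  FIRST(A)={a,b,c,d}  FIRST(B)={a}
[3] (stable)
  FIRST(S)={a,c,d}  FIRST(A)={a,b,c,d}  FIRST(B)={a}

Compute FOLLOW by fixpoint:
FOLLOW(S) := {$}
iter 1:
  A→S c A: FOLLOW(S) ⊇ FIRST(c) = {c}; new: +{c}
  B→B b S: FOLLOW(B) ⊇ FIRST(b) = {b}; new: +{b}
  B→B b S: FOLLOW(S) ⊇ FOLLOW(B) ⊇ {b}; new: +{b}
  S→a A: FOLLOW(A) ⊇ FOLLOW(S) ⊇ {$,b,c}; new: +{$,b,c}
  S→a B: FOLLOW(B) ⊇ FOLLOW(S) ⊇ {$,b,c}; new: +{$,c}
  FOLLOW(S)={$,b,c}  FOLLOW(A)={$,b,c}  FOLLOW(B)={$,b,c}
iter 2: — fixpoint
  FOLLOW(S)={$,b,c}  FOLLOW(A)={$,b,c}  FOLLOW(B)={$,b,c}

FOLLOW(B) = ["$", "b", "c"]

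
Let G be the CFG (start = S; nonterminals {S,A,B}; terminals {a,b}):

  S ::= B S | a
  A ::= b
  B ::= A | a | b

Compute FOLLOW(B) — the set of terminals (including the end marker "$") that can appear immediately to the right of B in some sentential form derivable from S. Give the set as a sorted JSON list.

FIRST sets, iterate to fixpoint:
[1]
  A via A→b: +{b}
  B via B→A: +{b}
  B via B→a: +{a}
  S via S→B S: +{a,b}
  S: {a,b}  A: {b}  B: {a,b}
[2] done
  S: {a,b}  A: {b}  B: {a,b}

FOLLOW iteration:
initialize: $ ∈ FOLLOW(S)
iter 1:
  S→B S: FOLLOW(B) ⊇ FIRST(S) = {a,b}; new: +{a,b}
  S: {$}  A: {}  B: {a,b}
iter 2:
  B→A: FOLLOW(A) ⊇ FOLLOW(B) ⊇ {a,b}; new: +{a,b}
  S: {$}  A: {a,b}  B: {a,b}
iter 3: (no change)
  S: {$}  A: {a,b}  B: {a,b}

FOLLOW(B) = ["a", "b"]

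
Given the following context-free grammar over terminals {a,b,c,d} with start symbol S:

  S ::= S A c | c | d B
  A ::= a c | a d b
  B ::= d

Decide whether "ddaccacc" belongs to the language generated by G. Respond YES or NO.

CNF form of G:
  S -> S X5 | T2 B | c
  A -> T0 T1 | T0 X4
  B -> d
  T0 -> a
  T1 -> c
  T2 -> d
  T3 -> b
  X4 -> T2 T3
  X5 -> A T1

CYK table (by increasing span):
  [0..0]={B,T2}  "d"  orig:{B}
  [1..1]={B,T2}  "d"  orig:{B}
  [2..2]={T0}  "a"  orig:{}
  [3..3]={S,T1}  "c"  orig:{S}
  [4..4]={S,T1}  "c"  orig:{S}
  [5..5]={T0}  "a"  orig:{}
  [6..6]={S,T1}  "c"  orig:{S}
  [7..7]={S,T1}  "c"  orig:{S}
  [0..1]={S}  "dd"
  [1..2]=∅  "da"
  [2..3]={A}  "ac"
  [3..4]=∅  "cc"
  [4..5]=∅  "ca"
  [5..6]={A}  "ac"
  [6..7]=∅  "cc"
  [0..2]=∅  "dda"
  [1..3]=∅  "dac"
  [2..4]={X5}  "acc"  orig:{}
  [3..5]=∅  "cca"
  [4..6]=∅  "cac"
  [5..7]={X5}  "acc"  orig:{}
  [0..3]=∅  "ddac"
  [1..4]=∅  "dacc"
  [2..5]=∅  "acca"
  [3..6]=∅  "ccac"
  [4..7]={S}  "cacc"
  [0..4]={S}  "ddacc"
  [1..5]=∅  "dacca"
  [2..6]=∅  "accac"
  [3..7]=∅  "ccacc"
  [0..5]=∅  "ddacca"
  [1..6]=∅  "daccac"
  [2..7]=∅  "accacc"
  [0..6]=∅  "ddaccac"
  [1..7]=∅  "daccacc"
  [0..7]={S}  "ddaccacc"

S ∈ T[0,7] ⇒ YES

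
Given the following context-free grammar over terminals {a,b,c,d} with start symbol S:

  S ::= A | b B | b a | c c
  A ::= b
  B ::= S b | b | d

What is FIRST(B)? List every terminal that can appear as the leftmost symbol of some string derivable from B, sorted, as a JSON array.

Compute FIRST by fixpoint:
round 1:
  A via A→b: +{b}
  B via B→b: +{b}
  B via B→d: +{d}
  S via S→A: +{b}
  S via S→c c: +{c}
  FIRST(S)={b,c}  FIRST(A)={b}  FIRST(B)={b,d}
round 2:
  B via B→S b: +{c}
  FIRST(S)={b,c}  FIRST(A)={b}  FIRST(B)={b,c,d}
round 3: (stable)
  FIRST(S)={b,c}  FIRST(A)={b}  FIRST(B)={b,c,d}

FIRST(B) = ["b", "c", "d"]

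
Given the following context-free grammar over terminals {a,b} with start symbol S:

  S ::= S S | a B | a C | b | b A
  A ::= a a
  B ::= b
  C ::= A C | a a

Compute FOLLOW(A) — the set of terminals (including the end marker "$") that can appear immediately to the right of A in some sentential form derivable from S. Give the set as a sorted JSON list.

Compute FIRST by fixpoint:
round 1:
  A via A→a a: +{a}
  B via B→b: +{b}
  C via C→A C: +{a}
  S via S→a B: +{a}
  S via S→b: +{b}
  FIRST[S]={a,b}  FIRST[A]={a}  FIRST[B]={b}  FIRST[C]={a}
round 2: (stable)
  FIRST[S]={a,b}  FIRST[A]={a}  FIRST[B]={b}  FIRST[C]={a}

FOLLOW iteration:
FOLLOW(S) := {$}
round 1:
  C→A C: FOLLOW(A) ⊇ FIRST(C) = {a}; new: +{a}
  S→S S: FOLLOW(S) ⊇ FIRST(S) = {a,b}; new: +{a,b}
  S→a B: FOLLOW(B) ⊇ FOLLOW(S) ⊇ {$,a,b}; new: +{$,a,b}
  S→a C: FOLLOW(C) ⊇ FOLLOW(S) ⊇ {$,a,b}; new: +{$,a,b}
  S→b A: FOLLOW(A) ⊇ FOLLOW(S) ⊇ {$,a,b}; new: +{$,b}
  FOLLOW(S)={$,a,b}  FOLLOW(A)={$,a,b}  FOLLOW(B)={$,a,b}  FOLLOW(C)={$,a,b}
round 2: (stable)
  FOLLOW(S)={$,a,b}  FOLLOW(A)={$,a,b}  FOLLOW(B)={$,a,b}  FOLLOW(C)={$,a,b}

FOLLOW(A) = ["$", "a", "b"]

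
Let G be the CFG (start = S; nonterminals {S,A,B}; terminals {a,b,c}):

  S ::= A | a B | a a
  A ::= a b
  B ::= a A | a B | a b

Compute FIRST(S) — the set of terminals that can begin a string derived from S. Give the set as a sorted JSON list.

Compute FIRST by fixpoint:
iter 1:
  A via A→a b: +{a}
  B via B→a A: +{a}
  S via S→A: +{a}
  FIRST[S]={a}  FIRST[A]={a}  FIRST[B]={a}
iter 2: (stable)
  FIRST[S]={a}  FIRST[A]={a}  FIRST[B]={a}

FIRST(S) = ["a"]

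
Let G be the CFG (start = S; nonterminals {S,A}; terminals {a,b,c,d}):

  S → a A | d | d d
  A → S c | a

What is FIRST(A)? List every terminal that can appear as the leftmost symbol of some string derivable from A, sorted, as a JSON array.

Compute FIRST by fixpoint:
pass 1:
  A via A→a: +{a}
  S via S→a A: +{a}
  S via S→d: +{d}
  FIRST[S]={a,d}  FIRST[A]={a}
pass 2:
  A via A→S c: +{d}
  FIRST[S]={a,d}  FIRST[A]={a,d}
pass 3: done
  FIRST[S]={a,d}  FIRST[A]={a,d}

FIRST(A) = ["a", "d"]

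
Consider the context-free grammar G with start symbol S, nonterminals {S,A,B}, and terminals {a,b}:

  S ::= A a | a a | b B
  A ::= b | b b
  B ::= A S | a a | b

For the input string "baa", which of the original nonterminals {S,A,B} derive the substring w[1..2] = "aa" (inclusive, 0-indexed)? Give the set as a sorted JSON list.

Convert to CNF:
  S -> A T1 | T0 B | T1 T1
  A -> T0 T0 | b
  B -> A S | T1 T1 | b
  T0 -> b
  T1 -> a

CYK fill, restricted to cells inside w[1..2]:
  [1..1]={T1}  "a"  orig:{}
  [2..2]={T1}  "a"  orig:{}
  [1..2]={B,S}  "aa"

Original NTs in T[1,2] deriving "aa": ["B", "S"]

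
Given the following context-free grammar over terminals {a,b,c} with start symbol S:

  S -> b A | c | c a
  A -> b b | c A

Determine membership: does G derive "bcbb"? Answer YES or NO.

Convert to CNF:
  S -> T0 A | T1 T2 | c
  A -> T0 T0 | T1 A
  T0 -> b
  T1 -> c
  T2 -> a

CYK fill:
  [0..0]={T0}  "b"  orig:{}
  [1..1]={S,T1}  "c"  orig:{S}
  [2..2]={T0}  "b"  orig:{}
  [3..3]={T0}  "b"  orig:{}
  [0..1]=∅  "bc"
  [1..2]=∅  "cb"
  [2..3]={A}  "bb"
  [0..2]=∅  "bcb"
  [1..3]={A}  "cbb"
  [0..3]={S}  "bcbb"

S ∈ T[0,3] ⇒ YES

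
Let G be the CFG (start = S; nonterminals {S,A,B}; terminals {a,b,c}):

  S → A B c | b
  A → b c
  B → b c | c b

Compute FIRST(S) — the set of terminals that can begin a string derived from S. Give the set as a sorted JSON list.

FIRST sets, iterate to fixpoint:
iter 1:
  A via A→b c: +{b}
  B via B→b c: +{b}
  B via B→c b: +{c}
  S via S→A B c: +{b}
  FIRST[S]={b}  FIRST[A]={b}  FIRST[B]={b,c}
iter 2: done
  FIRST[S]={b}  FIRST[A]={b}  FIRST[B]={b,c}

FIRST(S) = ["b"]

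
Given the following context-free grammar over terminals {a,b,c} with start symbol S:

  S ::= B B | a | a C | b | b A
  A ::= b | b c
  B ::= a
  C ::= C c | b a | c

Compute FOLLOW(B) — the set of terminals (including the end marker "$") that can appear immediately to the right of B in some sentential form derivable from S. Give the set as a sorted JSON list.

FIRST sets, iterate to fixpoint:
round 1:
  A via A→b: +{b}
  B via B→a: +{a}
  C via C→b a: +{b}
  C via C→c: +{c}
  S via S→B B: +{a}
  S via S→b: +{b}
  FIRST[S]={a,b}  FIRST[A]={b}  FIRST[B]={a}  FIRST[C]={b,c}
round 2: (stable)
  FIRST[S]={a,b}  FIRST[A]={b}  FIRST[B]={a}  FIRST[C]={b,c}

Compute FOLLOW by fixpoint:
seed FOLLOW(S) with $
[1]
  C→C c: FOLLOW(C) ⊇ FIRST(c) = {c}; new: +{c}
  S→B B: FOLLOW(B) ⊇ FIRST(B) = {a}; new: +{a}
  S→B B: FOLLOW(B) ⊇ FOLLOW(S) ⊇ {$}; new: +{$}
  S→a C: FOLLOW(C) ⊇ FOLLOW(S) ⊇ {$}; new: +{$}
  S→b A: FOLLOW(A) ⊇ FOLLOW(S) ⊇ {$}; new: +{$}
  S: {$}  A: {$}  B: {$,a}  C: {$,c}
[2] — fixpoint
  S: {$}  A: {$}  B: {$,a}  C: {$,c}

FOLLOW(B) = ["$", "a"]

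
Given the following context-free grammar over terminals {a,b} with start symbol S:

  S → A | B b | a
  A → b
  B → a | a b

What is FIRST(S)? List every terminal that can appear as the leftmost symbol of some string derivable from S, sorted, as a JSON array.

Compute FIRST by fixpoint:
iter 1:
  A via A→b: +{b}
  B via B→a: +{a}
  S via S→A: +{b}
  S via S→B b: +{a}
  FIRST[S]={a,b}  FIRST[A]={b}  FIRST[B]={a}
iter 2: (stable)
  FIRST[S]={a,b}  FIRST[A]={b}  FIRST[B]={a}

FIRST(S) = ["a", "b"]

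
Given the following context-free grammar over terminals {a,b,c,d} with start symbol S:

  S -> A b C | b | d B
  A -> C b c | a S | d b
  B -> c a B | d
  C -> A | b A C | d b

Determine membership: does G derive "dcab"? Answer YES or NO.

Convert to CNF:
  S -> A X8 | T3 B | b
  A -> C X4 | T2 S | T3 T0
  B -> T1 X5 | d
  C -> C X6 | T0 X7 | T2 S | T3 T0
  T0 -> b
  T1 -> c
  T2 -> a
  T3 -> d
  X4 -> T0 T1
  X5 -> T2 B
  X6 -> T0 T1
  X7 -> A C
  X8 -> T0 C

CYK table (by increasing span):
  [0..0]={B,T3}  "d"  orig:{B}
  [1..1]={T1}  "c"  orig:{}
  [2..2]={T2}  "a"  orig:{}
  [3..3]={S,T0}  "b"  orig:{S}
  [0..1]=∅  "dc"
  [1..2]=∅  "ca"
  [2..3]={A,C}  "ab"
  [0..2]=∅  "dca"
  [1..3]=∅  "cab"
  [0..3]=∅  "dcab"

S ∉ T[0,3] ⇒ NO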